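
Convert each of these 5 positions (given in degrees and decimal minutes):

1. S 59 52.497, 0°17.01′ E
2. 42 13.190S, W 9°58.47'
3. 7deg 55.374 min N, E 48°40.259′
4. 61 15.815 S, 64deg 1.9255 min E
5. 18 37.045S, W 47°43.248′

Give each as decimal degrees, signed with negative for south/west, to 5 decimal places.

Point 1:
  Latitude: 52.497′ = 0.874950°; total 59.874950
  S ⇒ negate
  λ: 17.01′ = 0.283500°; total 0.283500
  E → positive
Point 2:
  φ: 42 + 13.19/60 = 42.219833
  hemisphere S, so the sign is −
  Longitude: 9 + 58.47/60 = 9.974500
  W ⇒ negate
Point 3:
  Lat: 7 + 55.374/60 = 7.922900
  N → positive
  Lon: 48 + 40.259/60 = 48.670983
  E ⇒ keep positive
Point 4:
  Latitude: 61 + 15.815/60 = 61.263583
  S ⇒ negate
  λ: 64 + 1.9255/60 = 64.032092
  E ⇒ keep positive
Point 5:
  φ: 18 + 37.045/60 = 18.617417
  S → negative
  Lon: 43.248′ = 0.720800°; total 47.720800
  hemisphere W, so the sign is −

1. -59.87495, 0.28350
2. -42.21983, -9.97450
3. 7.92290, 48.67098
4. -61.26358, 64.03209
5. -18.61742, -47.72080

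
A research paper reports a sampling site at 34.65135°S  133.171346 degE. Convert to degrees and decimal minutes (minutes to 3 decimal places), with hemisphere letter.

Lat: fractional part 0.651350 → 39.08100 minutes
Lon: fractional part 0.171346 → 10.28076 minutes

34° 39.081′ S, 133° 10.281′ E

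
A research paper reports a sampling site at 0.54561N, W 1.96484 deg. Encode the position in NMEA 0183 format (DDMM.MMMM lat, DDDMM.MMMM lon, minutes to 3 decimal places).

φ: minutes = (0.545610 − 0) × 60 = 32.73660
Longitude: 1° + 0.964840 × 60 = 1° 57.89040′

0032.737,N / 00157.890,W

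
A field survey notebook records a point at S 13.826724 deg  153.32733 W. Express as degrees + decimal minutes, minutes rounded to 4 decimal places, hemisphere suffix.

13° 49.6034′ S, 153° 19.6398′ W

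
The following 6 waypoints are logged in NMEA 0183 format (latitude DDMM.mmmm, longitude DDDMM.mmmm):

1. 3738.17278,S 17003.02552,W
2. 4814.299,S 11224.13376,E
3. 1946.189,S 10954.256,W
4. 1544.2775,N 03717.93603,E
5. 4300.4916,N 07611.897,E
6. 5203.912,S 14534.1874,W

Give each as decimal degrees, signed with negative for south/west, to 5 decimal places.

1. -37.63621, -170.05043
2. -48.23832, 112.40223
3. -19.76982, -109.90427
4. 15.73796, 37.29893
5. 43.00819, 76.19828
6. -52.06520, -145.56979

Point 1:
  Lat: degrees = first 2 digits = 37, minutes = 38.17278; 37 + 38.17278/60 = 37.636213
  S ⇒ negate
  Longitude: degrees = first 3 digits = 170, minutes = 3.02552; 170 + 3.02552/60 = 170.050425
  hemisphere W, so the sign is −
Point 2:
  Lat: degrees = first 2 digits = 48, minutes = 14.299; 48 + 14.299/60 = 48.238317
  hemisphere S, so the sign is −
  λ: split at 3 digits → 112° and 24.13376′; 112 + 24.13376/60 = 112.402229
  E ⇒ keep positive
Point 3:
  Latitude: split at 2 digits → 19° and 46.189′; 19 + 46.189/60 = 19.769817
  hemisphere S, so the sign is −
  Longitude: split at 3 digits → 109° and 54.256′; 109 + 54.256/60 = 109.904267
  W ⇒ negate
Point 4:
  Latitude: degrees = first 2 digits = 15, minutes = 44.2775; 15 + 44.2775/60 = 15.737958
  N → positive
  λ: degrees = first 3 digits = 37, minutes = 17.93603; 37 + 17.93603/60 = 37.298934
  E ⇒ keep positive
Point 5:
  φ: degrees = first 2 digits = 43, minutes = 0.4916; 43 + 0.4916/60 = 43.008193
  N → positive
  Lon: split at 3 digits → 076° and 11.897′; 76 + 11.897/60 = 76.198283
  E ⇒ keep positive
Point 6:
  Lat: degrees = first 2 digits = 52, minutes = 3.912; 52 + 3.912/60 = 52.065200
  S ⇒ negate
  Longitude: split at 3 digits → 145° and 34.1874′; 145 + 34.1874/60 = 145.569790
  W ⇒ negate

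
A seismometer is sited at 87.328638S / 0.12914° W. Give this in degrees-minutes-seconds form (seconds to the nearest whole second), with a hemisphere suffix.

Latitude: 0.328638 × 60 = 19.71828′ → 19′, remainder × 60 = 43.10″
λ: 0.129140 × 60 = 7.74840′ → 7′, remainder × 60 = 44.90″

87°19′43″ S, 0°07′45″ W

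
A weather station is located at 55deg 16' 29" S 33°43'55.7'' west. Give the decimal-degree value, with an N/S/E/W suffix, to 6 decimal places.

Latitude: 55° + 16/60 + 29/3600 = 55 + 0.266667 + 0.008056 = 55.2747222
Lon: 43′ + 55.7″ = 43.92833′; 33 + 43.92833/60 = 33.7321389

55.274722° S, 33.732139° W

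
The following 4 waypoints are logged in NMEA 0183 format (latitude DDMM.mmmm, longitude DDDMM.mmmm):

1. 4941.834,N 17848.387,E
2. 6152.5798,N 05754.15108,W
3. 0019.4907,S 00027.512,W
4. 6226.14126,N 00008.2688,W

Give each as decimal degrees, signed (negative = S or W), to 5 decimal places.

1. 49.69723, 178.80645
2. 61.87633, -57.90252
3. -0.32485, -0.45853
4. 62.43569, -0.13781

Point 1:
  Lat: split at 2 digits → 49° and 41.834′; 49 + 41.834/60 = 49.697233
  N ⇒ keep positive
  Lon: split at 3 digits → 178° and 48.387′; 178 + 48.387/60 = 178.806450
  E ⇒ keep positive
Point 2:
  φ: degrees = first 2 digits = 61, minutes = 52.5798; 61 + 52.5798/60 = 61.876330
  N ⇒ keep positive
  λ: degrees = first 3 digits = 57, minutes = 54.15108; 57 + 54.15108/60 = 57.902518
  W ⇒ negate
Point 3:
  Lat: split at 2 digits → 00° and 19.4907′; 0 + 19.4907/60 = 0.324845
  S ⇒ negate
  Longitude: split at 3 digits → 000° and 27.512′; 0 + 27.512/60 = 0.458533
  hemisphere W, so the sign is −
Point 4:
  φ: split at 2 digits → 62° and 26.14126′; 62 + 26.14126/60 = 62.435688
  N → positive
  Lon: split at 3 digits → 000° and 8.2688′; 0 + 8.2688/60 = 0.137813
  W → negative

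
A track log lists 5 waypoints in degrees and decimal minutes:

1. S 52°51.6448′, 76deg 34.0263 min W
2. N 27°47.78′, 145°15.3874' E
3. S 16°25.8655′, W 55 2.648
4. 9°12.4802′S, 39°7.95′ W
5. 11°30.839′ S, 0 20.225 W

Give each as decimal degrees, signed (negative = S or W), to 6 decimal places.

1. -52.860747, -76.567105
2. 27.796333, 145.256457
3. -16.431092, -55.044133
4. -9.208003, -39.132500
5. -11.513983, -0.337083

Point 1:
  Latitude: 51.6448′ = 0.860747°; total 52.8607467
  hemisphere S, so the sign is −
  Lon: 76 + 34.0263/60 = 76.5671050
  W ⇒ negate
Point 2:
  φ: 47.78′ = 0.796333°; total 27.7963333
  N ⇒ keep positive
  Lon: 145 + 15.3874/60 = 145.2564567
  E → positive
Point 3:
  φ: 25.8655′ = 0.431092°; total 16.4310917
  S ⇒ negate
  Longitude: 2.648′ = 0.044133°; total 55.0441333
  W ⇒ negate
Point 4:
  φ: 9 + 12.4802/60 = 9.2080033
  hemisphere S, so the sign is −
  Longitude: 39 + 7.95/60 = 39.1325000
  W ⇒ negate
Point 5:
  Lat: 30.839′ = 0.513983°; total 11.5139833
  S ⇒ negate
  Lon: 20.225′ = 0.337083°; total 0.3370833
  W → negative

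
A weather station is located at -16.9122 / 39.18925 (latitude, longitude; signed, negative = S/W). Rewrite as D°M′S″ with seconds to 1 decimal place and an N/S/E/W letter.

16°54′43.9″ S, 39°11′21.3″ E

Latitude is negative → S; |value| = 16.912200
Lat: 0.912200° → 54.73200′; 0.73200 × 60 = 43.920″
Longitude: 0.189250 × 60 = 11.35500′ → 11′, remainder × 60 = 21.300″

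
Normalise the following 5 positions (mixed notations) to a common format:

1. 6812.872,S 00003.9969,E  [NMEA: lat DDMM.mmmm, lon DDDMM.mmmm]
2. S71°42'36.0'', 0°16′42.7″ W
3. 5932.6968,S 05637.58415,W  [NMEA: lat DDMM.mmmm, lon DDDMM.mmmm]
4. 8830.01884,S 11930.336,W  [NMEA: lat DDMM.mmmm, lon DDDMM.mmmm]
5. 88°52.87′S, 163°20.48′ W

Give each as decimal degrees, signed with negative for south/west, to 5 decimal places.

Point 1:
  Latitude: split at 2 digits → 68° and 12.872′; 68 + 12.872/60 = 68.214533
  hemisphere S, so the sign is −
  λ: degrees = first 3 digits = 0, minutes = 3.9969; 0 + 3.9969/60 = 0.066615
  E → positive
Point 2:
  φ: 71° + 42/60 + 36/3600 = 71 + 0.700000 + 0.010000 = 71.710000
  S → negative
  Lon: 0 + 16/60 + 42.7/3600 = 0.278528
  hemisphere W, so the sign is −
Point 3:
  Lat: split at 2 digits → 59° and 32.6968′; 59 + 32.6968/60 = 59.544947
  hemisphere S, so the sign is −
  λ: degrees = first 3 digits = 56, minutes = 37.58415; 56 + 37.58415/60 = 56.626403
  W → negative
Point 4:
  φ: degrees = first 2 digits = 88, minutes = 30.01884; 88 + 30.01884/60 = 88.500314
  hemisphere S, so the sign is −
  Longitude: degrees = first 3 digits = 119, minutes = 30.336; 119 + 30.336/60 = 119.505600
  W → negative
Point 5:
  Lat: 88 + 52.87/60 = 88.881167
  S ⇒ negate
  λ: 163 + 20.48/60 = 163.341333
  W → negative

1. -68.21453, 0.06662
2. -71.71000, -0.27853
3. -59.54495, -56.62640
4. -88.50031, -119.50560
5. -88.88117, -163.34133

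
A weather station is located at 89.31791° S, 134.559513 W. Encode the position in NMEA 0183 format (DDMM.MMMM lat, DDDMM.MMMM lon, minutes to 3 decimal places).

8919.075,S / 13433.571,W

Latitude: 89° + 0.317910 × 60 = 89° 19.07460′
λ: minutes = (134.559513 − 134) × 60 = 33.57078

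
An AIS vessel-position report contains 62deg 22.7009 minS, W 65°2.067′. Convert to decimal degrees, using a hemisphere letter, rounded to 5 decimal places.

62.37835° S, 65.03445° W

Latitude: 22.7009′ = 0.378348°; total 62.378348
λ: 2.067′ = 0.034450°; total 65.034450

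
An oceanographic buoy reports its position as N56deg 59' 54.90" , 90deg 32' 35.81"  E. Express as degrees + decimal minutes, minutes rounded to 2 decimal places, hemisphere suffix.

56° 59.92′ N, 90° 32.60′ E

Lat: 59 + 54.9/60 = 59.9150′
λ: seconds/60 = 0.59683; minutes = 32 + 0.59683 = 32.5968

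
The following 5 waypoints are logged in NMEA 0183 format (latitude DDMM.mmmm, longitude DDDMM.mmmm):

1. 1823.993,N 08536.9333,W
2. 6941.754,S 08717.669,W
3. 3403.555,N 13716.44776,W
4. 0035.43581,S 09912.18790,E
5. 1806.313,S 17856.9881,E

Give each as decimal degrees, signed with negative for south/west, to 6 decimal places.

1. 18.399883, -85.615555
2. -69.695900, -87.294483
3. 34.059250, -137.274129
4. -0.590597, 99.203132
5. -18.105217, 178.949802

Point 1:
  Latitude: degrees = first 2 digits = 18, minutes = 23.993; 18 + 23.993/60 = 18.3998833
  N → positive
  Lon: split at 3 digits → 085° and 36.9333′; 85 + 36.9333/60 = 85.6155550
  W ⇒ negate
Point 2:
  Lat: split at 2 digits → 69° and 41.754′; 69 + 41.754/60 = 69.6959000
  S ⇒ negate
  λ: degrees = first 3 digits = 87, minutes = 17.669; 87 + 17.669/60 = 87.2944833
  W → negative
Point 3:
  Lat: degrees = first 2 digits = 34, minutes = 3.555; 34 + 3.555/60 = 34.0592500
  N → positive
  Longitude: split at 3 digits → 137° and 16.44776′; 137 + 16.44776/60 = 137.2741293
  W ⇒ negate
Point 4:
  φ: split at 2 digits → 00° and 35.43581′; 0 + 35.43581/60 = 0.5905968
  S → negative
  λ: split at 3 digits → 099° and 12.1879′; 99 + 12.1879/60 = 99.2031317
  E → positive
Point 5:
  Lat: degrees = first 2 digits = 18, minutes = 6.313; 18 + 6.313/60 = 18.1052167
  S ⇒ negate
  λ: split at 3 digits → 178° and 56.9881′; 178 + 56.9881/60 = 178.9498017
  E → positive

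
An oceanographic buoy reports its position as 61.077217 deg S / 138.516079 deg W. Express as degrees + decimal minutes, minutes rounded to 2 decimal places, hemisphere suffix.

Latitude: 61° + 0.077217 × 60 = 61° 4.6330′
Lon: minutes = (138.516079 − 138) × 60 = 30.9647

61° 4.63′ S, 138° 30.96′ W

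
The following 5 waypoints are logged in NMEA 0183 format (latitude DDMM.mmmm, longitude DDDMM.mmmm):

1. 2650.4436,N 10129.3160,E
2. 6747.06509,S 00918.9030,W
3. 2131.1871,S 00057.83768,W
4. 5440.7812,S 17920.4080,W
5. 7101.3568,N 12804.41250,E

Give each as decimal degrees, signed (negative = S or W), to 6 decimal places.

Point 1:
  φ: split at 2 digits → 26° and 50.4436′; 26 + 50.4436/60 = 26.8407267
  N → positive
  Lon: split at 3 digits → 101° and 29.316′; 101 + 29.316/60 = 101.4886000
  E ⇒ keep positive
Point 2:
  Latitude: split at 2 digits → 67° and 47.06509′; 67 + 47.06509/60 = 67.7844182
  S ⇒ negate
  Longitude: degrees = first 3 digits = 9, minutes = 18.903; 9 + 18.903/60 = 9.3150500
  W → negative
Point 3:
  φ: split at 2 digits → 21° and 31.1871′; 21 + 31.1871/60 = 21.5197850
  S ⇒ negate
  λ: degrees = first 3 digits = 0, minutes = 57.83768; 0 + 57.83768/60 = 0.9639613
  W ⇒ negate
Point 4:
  Lat: degrees = first 2 digits = 54, minutes = 40.7812; 54 + 40.7812/60 = 54.6796867
  hemisphere S, so the sign is −
  Lon: degrees = first 3 digits = 179, minutes = 20.408; 179 + 20.408/60 = 179.3401333
  W ⇒ negate
Point 5:
  Lat: degrees = first 2 digits = 71, minutes = 1.3568; 71 + 1.3568/60 = 71.0226133
  N ⇒ keep positive
  Lon: split at 3 digits → 128° and 4.4125′; 128 + 4.4125/60 = 128.0735417
  E ⇒ keep positive

1. 26.840727, 101.488600
2. -67.784418, -9.315050
3. -21.519785, -0.963961
4. -54.679687, -179.340133
5. 71.022613, 128.073542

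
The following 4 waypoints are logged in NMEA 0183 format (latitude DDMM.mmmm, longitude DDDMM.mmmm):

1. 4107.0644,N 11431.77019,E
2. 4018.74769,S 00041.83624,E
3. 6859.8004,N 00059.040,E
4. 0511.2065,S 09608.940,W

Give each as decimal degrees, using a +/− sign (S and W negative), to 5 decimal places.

Point 1:
  φ: split at 2 digits → 41° and 7.0644′; 41 + 7.0644/60 = 41.117740
  N ⇒ keep positive
  Longitude: split at 3 digits → 114° and 31.77019′; 114 + 31.77019/60 = 114.529503
  E → positive
Point 2:
  Lat: degrees = first 2 digits = 40, minutes = 18.74769; 40 + 18.74769/60 = 40.312462
  S ⇒ negate
  Longitude: degrees = first 3 digits = 0, minutes = 41.83624; 0 + 41.83624/60 = 0.697271
  E → positive
Point 3:
  Lat: degrees = first 2 digits = 68, minutes = 59.8004; 68 + 59.8004/60 = 68.996673
  N ⇒ keep positive
  Longitude: split at 3 digits → 000° and 59.04′; 0 + 59.04/60 = 0.984000
  E ⇒ keep positive
Point 4:
  Lat: split at 2 digits → 05° and 11.2065′; 5 + 11.2065/60 = 5.186775
  hemisphere S, so the sign is −
  Lon: split at 3 digits → 096° and 8.94′; 96 + 8.94/60 = 96.149000
  hemisphere W, so the sign is −

1. 41.11774, 114.52950
2. -40.31246, 0.69727
3. 68.99667, 0.98400
4. -5.18678, -96.14900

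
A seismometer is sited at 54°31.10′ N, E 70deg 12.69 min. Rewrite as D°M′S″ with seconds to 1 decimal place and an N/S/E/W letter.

Latitude: 31.10000′ → 31′ and 0.10000 × 60 = 6.000″
Longitude: 12.69000′ → 12′ and 0.69000 × 60 = 41.400″

54°31′6.0″ N, 70°12′41.4″ E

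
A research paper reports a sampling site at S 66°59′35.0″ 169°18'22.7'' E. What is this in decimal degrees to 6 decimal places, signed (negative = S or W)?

-66.993056, 169.306306

Lat: 66 + 59/60 + 35/3600 = 66.9930556
hemisphere S, so the sign is −
Longitude: 169 + 18/60 + 22.7/3600 = 169.3063056
E → positive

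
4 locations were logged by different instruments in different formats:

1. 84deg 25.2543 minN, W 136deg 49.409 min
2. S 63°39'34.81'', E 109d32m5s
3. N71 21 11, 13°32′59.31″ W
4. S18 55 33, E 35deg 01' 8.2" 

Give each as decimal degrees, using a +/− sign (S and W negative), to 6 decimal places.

Point 1:
  Lat: 25.2543′ = 0.420905°; total 84.4209050
  N → positive
  Longitude: 49.409′ = 0.823483°; total 136.8234833
  W ⇒ negate
Point 2:
  φ: 63° + 39/60 + 34.81/3600 = 63 + 0.650000 + 0.009669 = 63.6596694
  S ⇒ negate
  Longitude: 32′ + 5″ = 32.08333′; 109 + 32.08333/60 = 109.5347222
  E ⇒ keep positive
Point 3:
  Lat: 21′ + 11″ = 21.18333′; 71 + 21.18333/60 = 71.3530556
  N → positive
  λ: 13 + 32/60 + 59.31/3600 = 13.5498083
  hemisphere W, so the sign is −
Point 4:
  Lat: 18 + 55/60 + 33/3600 = 18.9258333
  S → negative
  Longitude: 1′ + 8.2″ = 1.13667′; 35 + 1.13667/60 = 35.0189444
  E ⇒ keep positive

1. 84.420905, -136.823483
2. -63.659669, 109.534722
3. 71.353056, -13.549808
4. -18.925833, 35.018944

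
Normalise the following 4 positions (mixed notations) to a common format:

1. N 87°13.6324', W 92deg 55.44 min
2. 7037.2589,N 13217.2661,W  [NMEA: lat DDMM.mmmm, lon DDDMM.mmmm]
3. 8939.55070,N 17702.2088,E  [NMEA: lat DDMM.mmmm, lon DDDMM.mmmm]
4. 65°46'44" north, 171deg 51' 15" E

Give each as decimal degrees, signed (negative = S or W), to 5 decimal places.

1. 87.22721, -92.92400
2. 70.62098, -132.28777
3. 89.65918, 177.03681
4. 65.77889, 171.85417

Point 1:
  Latitude: 13.6324′ = 0.227207°; total 87.227207
  N → positive
  Lon: 92 + 55.44/60 = 92.924000
  hemisphere W, so the sign is −
Point 2:
  φ: split at 2 digits → 70° and 37.2589′; 70 + 37.2589/60 = 70.620982
  N ⇒ keep positive
  λ: degrees = first 3 digits = 132, minutes = 17.2661; 132 + 17.2661/60 = 132.287768
  W → negative
Point 3:
  φ: split at 2 digits → 89° and 39.5507′; 89 + 39.5507/60 = 89.659178
  N → positive
  Lon: degrees = first 3 digits = 177, minutes = 2.2088; 177 + 2.2088/60 = 177.036813
  E → positive
Point 4:
  Latitude: 46′ + 44″ = 46.73333′; 65 + 46.73333/60 = 65.778889
  N ⇒ keep positive
  λ: 171 + 51/60 + 15/3600 = 171.854167
  E → positive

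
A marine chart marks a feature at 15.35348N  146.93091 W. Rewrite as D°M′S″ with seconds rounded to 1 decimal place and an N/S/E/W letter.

15°21′12.5″ N, 146°55′51.3″ W

Lat: 0.353480° → 21.20880′; 0.20880 × 60 = 12.528″
Longitude: whole degrees 146; 55.85460′ → 55′ and 51.276″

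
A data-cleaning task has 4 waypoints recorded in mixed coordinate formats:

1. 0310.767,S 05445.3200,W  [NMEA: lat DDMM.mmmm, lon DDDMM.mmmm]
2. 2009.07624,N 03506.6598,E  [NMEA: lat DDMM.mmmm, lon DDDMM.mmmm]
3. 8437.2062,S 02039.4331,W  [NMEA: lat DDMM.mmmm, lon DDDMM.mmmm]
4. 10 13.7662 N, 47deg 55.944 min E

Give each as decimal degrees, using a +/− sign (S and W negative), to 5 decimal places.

1. -3.17945, -54.75533
2. 20.15127, 35.11100
3. -84.62010, -20.65722
4. 10.22944, 47.93240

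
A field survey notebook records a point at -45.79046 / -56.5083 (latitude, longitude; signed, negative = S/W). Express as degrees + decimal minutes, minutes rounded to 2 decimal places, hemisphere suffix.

Latitude is negative → S; |value| = 45.790460
Latitude: 45° + 0.790460 × 60 = 45° 47.4276′
Longitude is negative → W; |value| = 56.508300
λ: minutes = (56.508300 − 56) × 60 = 30.4980

45° 47.43′ S, 56° 30.50′ W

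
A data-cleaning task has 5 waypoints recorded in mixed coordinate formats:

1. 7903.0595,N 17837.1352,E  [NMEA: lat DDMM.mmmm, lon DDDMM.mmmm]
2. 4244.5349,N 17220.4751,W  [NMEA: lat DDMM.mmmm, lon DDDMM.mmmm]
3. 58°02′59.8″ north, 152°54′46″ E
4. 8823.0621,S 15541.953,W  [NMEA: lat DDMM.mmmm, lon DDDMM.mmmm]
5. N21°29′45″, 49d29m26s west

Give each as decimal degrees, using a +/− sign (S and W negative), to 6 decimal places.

1. 79.050992, 178.618920
2. 42.742248, -172.341252
3. 58.049944, 152.912778
4. -88.384368, -155.699217
5. 21.495833, -49.490556

Point 1:
  Lat: split at 2 digits → 79° and 3.0595′; 79 + 3.0595/60 = 79.0509917
  N → positive
  Lon: split at 3 digits → 178° and 37.1352′; 178 + 37.1352/60 = 178.6189200
  E → positive
Point 2:
  φ: degrees = first 2 digits = 42, minutes = 44.5349; 42 + 44.5349/60 = 42.7422483
  N → positive
  λ: split at 3 digits → 172° and 20.4751′; 172 + 20.4751/60 = 172.3412517
  W ⇒ negate
Point 3:
  Lat: 2′ + 59.8″ = 2.99667′; 58 + 2.99667/60 = 58.0499444
  N ⇒ keep positive
  Longitude: 54′ + 46″ = 54.76667′; 152 + 54.76667/60 = 152.9127778
  E ⇒ keep positive
Point 4:
  φ: split at 2 digits → 88° and 23.0621′; 88 + 23.0621/60 = 88.3843683
  S ⇒ negate
  Lon: degrees = first 3 digits = 155, minutes = 41.953; 155 + 41.953/60 = 155.6992167
  hemisphere W, so the sign is −
Point 5:
  Lat: 29′ + 45″ = 29.75000′; 21 + 29.75000/60 = 21.4958333
  N → positive
  Longitude: 49° + 29/60 + 26/3600 = 49 + 0.483333 + 0.007222 = 49.4905556
  W ⇒ negate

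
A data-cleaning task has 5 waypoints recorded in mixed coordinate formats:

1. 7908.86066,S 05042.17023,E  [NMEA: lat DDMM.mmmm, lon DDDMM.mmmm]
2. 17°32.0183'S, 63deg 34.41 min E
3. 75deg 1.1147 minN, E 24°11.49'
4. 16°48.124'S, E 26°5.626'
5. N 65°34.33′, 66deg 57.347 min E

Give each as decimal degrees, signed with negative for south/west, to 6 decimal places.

Point 1:
  Latitude: split at 2 digits → 79° and 8.86066′; 79 + 8.86066/60 = 79.1476777
  hemisphere S, so the sign is −
  Longitude: degrees = first 3 digits = 50, minutes = 42.17023; 50 + 42.17023/60 = 50.7028372
  E → positive
Point 2:
  Latitude: 17 + 32.0183/60 = 17.5336383
  S → negative
  Lon: 34.41′ = 0.573500°; total 63.5735000
  E ⇒ keep positive
Point 3:
  Latitude: 75 + 1.1147/60 = 75.0185783
  N → positive
  Longitude: 24 + 11.49/60 = 24.1915000
  E ⇒ keep positive
Point 4:
  φ: 16 + 48.124/60 = 16.8020667
  S → negative
  Longitude: 5.626′ = 0.093767°; total 26.0937667
  E → positive
Point 5:
  Lat: 65 + 34.33/60 = 65.5721667
  N ⇒ keep positive
  λ: 66 + 57.347/60 = 66.9557833
  E → positive

1. -79.147678, 50.702837
2. -17.533638, 63.573500
3. 75.018578, 24.191500
4. -16.802067, 26.093767
5. 65.572167, 66.955783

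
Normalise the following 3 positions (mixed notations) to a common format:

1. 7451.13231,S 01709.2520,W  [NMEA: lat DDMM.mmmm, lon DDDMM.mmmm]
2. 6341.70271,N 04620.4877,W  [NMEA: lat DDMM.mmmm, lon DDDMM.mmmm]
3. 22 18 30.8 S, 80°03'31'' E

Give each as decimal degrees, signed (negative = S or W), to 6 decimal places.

1. -74.852205, -17.154200
2. 63.695045, -46.341462
3. -22.308556, 80.058611

Point 1:
  φ: degrees = first 2 digits = 74, minutes = 51.13231; 74 + 51.13231/60 = 74.8522052
  S → negative
  Longitude: split at 3 digits → 017° and 9.252′; 17 + 9.252/60 = 17.1542000
  W → negative
Point 2:
  Latitude: split at 2 digits → 63° and 41.70271′; 63 + 41.70271/60 = 63.6950452
  N → positive
  Lon: split at 3 digits → 046° and 20.4877′; 46 + 20.4877/60 = 46.3414617
  W → negative
Point 3:
  φ: 22° + 18/60 + 30.8/3600 = 22 + 0.300000 + 0.008556 = 22.3085556
  S → negative
  Longitude: 3′ + 31″ = 3.51667′; 80 + 3.51667/60 = 80.0586111
  E → positive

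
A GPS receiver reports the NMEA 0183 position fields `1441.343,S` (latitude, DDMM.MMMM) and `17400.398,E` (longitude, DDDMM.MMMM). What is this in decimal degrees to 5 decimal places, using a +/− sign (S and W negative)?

-14.68905, 174.00663

Lat: degrees = first 2 digits = 14, minutes = 41.343; 14 + 41.343/60 = 14.689050
S ⇒ negate
λ: degrees = first 3 digits = 174, minutes = 0.398; 174 + 0.398/60 = 174.006633
E → positive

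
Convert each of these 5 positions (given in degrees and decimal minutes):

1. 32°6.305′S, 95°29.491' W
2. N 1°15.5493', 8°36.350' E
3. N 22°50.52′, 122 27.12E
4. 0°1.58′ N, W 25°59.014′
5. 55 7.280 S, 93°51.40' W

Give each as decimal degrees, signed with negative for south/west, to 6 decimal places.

Point 1:
  Lat: 32 + 6.305/60 = 32.1050833
  hemisphere S, so the sign is −
  λ: 29.491′ = 0.491517°; total 95.4915167
  hemisphere W, so the sign is −
Point 2:
  φ: 15.5493′ = 0.259155°; total 1.2591550
  N → positive
  Longitude: 36.35′ = 0.605833°; total 8.6058333
  E → positive
Point 3:
  φ: 50.52′ = 0.842000°; total 22.8420000
  N ⇒ keep positive
  Longitude: 27.12′ = 0.452000°; total 122.4520000
  E ⇒ keep positive
Point 4:
  Lat: 0 + 1.58/60 = 0.0263333
  N ⇒ keep positive
  λ: 59.014′ = 0.983567°; total 25.9835667
  W ⇒ negate
Point 5:
  φ: 7.28′ = 0.121333°; total 55.1213333
  hemisphere S, so the sign is −
  Longitude: 51.4′ = 0.856667°; total 93.8566667
  hemisphere W, so the sign is −

1. -32.105083, -95.491517
2. 1.259155, 8.605833
3. 22.842000, 122.452000
4. 0.026333, -25.983567
5. -55.121333, -93.856667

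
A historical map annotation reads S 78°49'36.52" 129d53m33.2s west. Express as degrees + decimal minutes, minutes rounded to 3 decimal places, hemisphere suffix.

78° 49.609′ S, 129° 53.553′ W

φ: 49 + 36.52/60 = 49.60867′
Lon: 53 + 33.2/60 = 53.55333′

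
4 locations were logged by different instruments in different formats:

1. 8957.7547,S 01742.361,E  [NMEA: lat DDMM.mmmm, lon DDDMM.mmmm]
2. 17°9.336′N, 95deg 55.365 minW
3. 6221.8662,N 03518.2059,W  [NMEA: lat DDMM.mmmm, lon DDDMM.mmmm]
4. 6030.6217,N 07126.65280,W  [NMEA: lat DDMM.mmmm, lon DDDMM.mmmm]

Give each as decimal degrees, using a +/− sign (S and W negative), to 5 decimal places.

Point 1:
  Latitude: split at 2 digits → 89° and 57.7547′; 89 + 57.7547/60 = 89.962578
  S ⇒ negate
  Lon: degrees = first 3 digits = 17, minutes = 42.361; 17 + 42.361/60 = 17.706017
  E ⇒ keep positive
Point 2:
  Lat: 17 + 9.336/60 = 17.155600
  N → positive
  Longitude: 95 + 55.365/60 = 95.922750
  W ⇒ negate
Point 3:
  Lat: split at 2 digits → 62° and 21.8662′; 62 + 21.8662/60 = 62.364437
  N → positive
  Longitude: split at 3 digits → 035° and 18.2059′; 35 + 18.2059/60 = 35.303432
  W → negative
Point 4:
  Lat: degrees = first 2 digits = 60, minutes = 30.6217; 60 + 30.6217/60 = 60.510362
  N → positive
  Longitude: split at 3 digits → 071° and 26.6528′; 71 + 26.6528/60 = 71.444213
  W → negative

1. -89.96258, 17.70602
2. 17.15560, -95.92275
3. 62.36444, -35.30343
4. 60.51036, -71.44421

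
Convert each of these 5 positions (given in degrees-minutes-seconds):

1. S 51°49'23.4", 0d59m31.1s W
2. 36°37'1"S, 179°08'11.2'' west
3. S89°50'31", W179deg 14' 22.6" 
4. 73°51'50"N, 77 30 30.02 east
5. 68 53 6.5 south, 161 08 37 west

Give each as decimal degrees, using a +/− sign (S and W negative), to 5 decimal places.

1. -51.82317, -0.99197
2. -36.61694, -179.13644
3. -89.84194, -179.23961
4. 73.86389, 77.50834
5. -68.88514, -161.14361

Point 1:
  φ: 49′ + 23.4″ = 49.39000′; 51 + 49.39000/60 = 51.823167
  S ⇒ negate
  Lon: 59′ + 31.1″ = 59.51833′; 0 + 59.51833/60 = 0.991972
  W → negative
Point 2:
  Lat: 36° + 37/60 + 1/3600 = 36 + 0.616667 + 0.000278 = 36.616944
  S → negative
  λ: 8′ + 11.2″ = 8.18667′; 179 + 8.18667/60 = 179.136444
  hemisphere W, so the sign is −
Point 3:
  Latitude: 50′ + 31″ = 50.51667′; 89 + 50.51667/60 = 89.841944
  S ⇒ negate
  Longitude: 179 + 14/60 + 22.6/3600 = 179.239611
  W ⇒ negate
Point 4:
  Latitude: 73° + 51/60 + 50/3600 = 73 + 0.850000 + 0.013889 = 73.863889
  N → positive
  Lon: 77° + 30/60 + 30.02/3600 = 77 + 0.500000 + 0.008339 = 77.508339
  E → positive
Point 5:
  Lat: 68 + 53/60 + 6.5/3600 = 68.885139
  S → negative
  λ: 161° + 8/60 + 37/3600 = 161 + 0.133333 + 0.010278 = 161.143611
  W ⇒ negate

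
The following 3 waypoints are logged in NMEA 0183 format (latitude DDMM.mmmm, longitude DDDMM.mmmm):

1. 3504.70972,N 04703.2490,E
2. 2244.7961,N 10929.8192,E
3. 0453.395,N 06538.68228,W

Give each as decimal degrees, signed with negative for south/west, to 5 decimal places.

Point 1:
  Lat: split at 2 digits → 35° and 4.70972′; 35 + 4.70972/60 = 35.078495
  N ⇒ keep positive
  λ: degrees = first 3 digits = 47, minutes = 3.249; 47 + 3.249/60 = 47.054150
  E ⇒ keep positive
Point 2:
  Latitude: degrees = first 2 digits = 22, minutes = 44.7961; 22 + 44.7961/60 = 22.746602
  N → positive
  Longitude: degrees = first 3 digits = 109, minutes = 29.8192; 109 + 29.8192/60 = 109.496987
  E ⇒ keep positive
Point 3:
  φ: split at 2 digits → 04° and 53.395′; 4 + 53.395/60 = 4.889917
  N → positive
  λ: degrees = first 3 digits = 65, minutes = 38.68228; 65 + 38.68228/60 = 65.644705
  W ⇒ negate

1. 35.07850, 47.05415
2. 22.74660, 109.49699
3. 4.88992, -65.64470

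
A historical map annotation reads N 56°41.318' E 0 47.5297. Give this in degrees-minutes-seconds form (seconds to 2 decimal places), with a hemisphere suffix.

φ: 41.31800′ → 41′ and 0.31800 × 60 = 19.0800″
Lon: 47.52970′ → 47′ and 0.52970 × 60 = 31.7820″

56°41′19.08″ N, 0°47′31.78″ E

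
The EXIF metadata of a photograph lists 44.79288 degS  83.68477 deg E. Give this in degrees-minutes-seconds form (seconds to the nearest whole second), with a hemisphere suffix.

Latitude: 0.792880 × 60 = 47.57280′ → 47′, remainder × 60 = 34.37″
Longitude: whole degrees 83; 41.08620′ → 41′ and 5.17″

44°47′34″ S, 83°41′5″ E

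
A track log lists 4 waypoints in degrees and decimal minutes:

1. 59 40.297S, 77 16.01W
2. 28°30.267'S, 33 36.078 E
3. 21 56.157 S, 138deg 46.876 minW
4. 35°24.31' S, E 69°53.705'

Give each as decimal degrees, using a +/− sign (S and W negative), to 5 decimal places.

1. -59.67162, -77.26683
2. -28.50445, 33.60130
3. -21.93595, -138.78127
4. -35.40517, 69.89508

Point 1:
  Latitude: 40.297′ = 0.671617°; total 59.671617
  hemisphere S, so the sign is −
  Lon: 16.01′ = 0.266833°; total 77.266833
  W ⇒ negate
Point 2:
  Latitude: 28 + 30.267/60 = 28.504450
  hemisphere S, so the sign is −
  Longitude: 36.078′ = 0.601300°; total 33.601300
  E → positive
Point 3:
  Latitude: 21 + 56.157/60 = 21.935950
  hemisphere S, so the sign is −
  Longitude: 46.876′ = 0.781267°; total 138.781267
  hemisphere W, so the sign is −
Point 4:
  Latitude: 24.31′ = 0.405167°; total 35.405167
  S → negative
  Lon: 69 + 53.705/60 = 69.895083
  E → positive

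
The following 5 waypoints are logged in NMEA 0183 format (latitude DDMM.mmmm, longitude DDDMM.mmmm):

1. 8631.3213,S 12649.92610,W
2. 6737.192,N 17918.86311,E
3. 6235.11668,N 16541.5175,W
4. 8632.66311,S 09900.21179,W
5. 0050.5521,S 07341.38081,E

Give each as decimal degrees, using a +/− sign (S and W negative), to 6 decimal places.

1. -86.522022, -126.832102
2. 67.619867, 179.314385
3. 62.585278, -165.691958
4. -86.544385, -99.003530
5. -0.842535, 73.689680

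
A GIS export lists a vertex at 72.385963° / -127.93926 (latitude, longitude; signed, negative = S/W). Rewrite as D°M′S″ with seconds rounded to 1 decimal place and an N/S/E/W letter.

72°23′9.5″ N, 127°56′21.3″ W

Latitude: 0.385963 × 60 = 23.15778′ → 23′, remainder × 60 = 9.467″
Longitude is negative → W; |value| = 127.939260
λ: 0.939260° → 56.35560′; 0.35560 × 60 = 21.336″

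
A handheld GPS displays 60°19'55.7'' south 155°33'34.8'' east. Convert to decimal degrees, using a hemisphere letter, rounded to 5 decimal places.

Lat: 60° + 19/60 + 55.7/3600 = 60 + 0.316667 + 0.015472 = 60.332139
λ: 33′ + 34.8″ = 33.58000′; 155 + 33.58000/60 = 155.559667

60.33214° S, 155.55967° E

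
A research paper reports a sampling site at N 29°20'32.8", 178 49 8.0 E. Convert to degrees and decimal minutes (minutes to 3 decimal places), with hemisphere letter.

29° 20.547′ N, 178° 49.133′ E

φ: 20 + 32.8/60 = 20.54667′
Lon: seconds/60 = 0.13333; minutes = 49 + 0.13333 = 49.13333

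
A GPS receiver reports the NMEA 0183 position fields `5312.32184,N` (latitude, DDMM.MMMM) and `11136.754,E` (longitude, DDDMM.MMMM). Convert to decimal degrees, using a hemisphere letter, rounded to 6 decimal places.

53.205364° N, 111.612567° E

Latitude: split at 2 digits → 53° and 12.32184′; 53 + 12.32184/60 = 53.2053640
Longitude: split at 3 digits → 111° and 36.754′; 111 + 36.754/60 = 111.6125667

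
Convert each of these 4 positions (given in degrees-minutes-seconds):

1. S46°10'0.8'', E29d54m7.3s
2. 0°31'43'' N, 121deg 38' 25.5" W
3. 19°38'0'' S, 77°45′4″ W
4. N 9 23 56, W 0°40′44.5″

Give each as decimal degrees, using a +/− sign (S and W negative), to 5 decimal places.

Point 1:
  Lat: 10′ + 0.8″ = 10.01333′; 46 + 10.01333/60 = 46.166889
  S ⇒ negate
  Lon: 29° + 54/60 + 7.3/3600 = 29 + 0.900000 + 0.002028 = 29.902028
  E ⇒ keep positive
Point 2:
  Lat: 0° + 31/60 + 43/3600 = 0 + 0.516667 + 0.011944 = 0.528611
  N → positive
  Longitude: 121° + 38/60 + 25.5/3600 = 121 + 0.633333 + 0.007083 = 121.640417
  W ⇒ negate
Point 3:
  φ: 19 + 38/60 + 0/3600 = 19.633333
  S ⇒ negate
  λ: 77 + 45/60 + 4/3600 = 77.751111
  W ⇒ negate
Point 4:
  Latitude: 9 + 23/60 + 56/3600 = 9.398889
  N ⇒ keep positive
  Lon: 0° + 40/60 + 44.5/3600 = 0 + 0.666667 + 0.012361 = 0.679028
  W ⇒ negate

1. -46.16689, 29.90203
2. 0.52861, -121.64042
3. -19.63333, -77.75111
4. 9.39889, -0.67903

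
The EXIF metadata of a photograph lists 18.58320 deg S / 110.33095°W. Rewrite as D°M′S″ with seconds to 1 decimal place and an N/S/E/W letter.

18°34′59.5″ S, 110°19′51.4″ W

φ: 0.583200 × 60 = 34.99200′ → 34′, remainder × 60 = 59.520″
Lon: 0.330950 × 60 = 19.85700′ → 19′, remainder × 60 = 51.420″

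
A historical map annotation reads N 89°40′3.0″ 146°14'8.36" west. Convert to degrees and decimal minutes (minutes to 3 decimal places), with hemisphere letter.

Latitude: 40 + 3/60 = 40.05000′
Lon: 14 + 8.36/60 = 14.13933′

89° 40.050′ N, 146° 14.139′ W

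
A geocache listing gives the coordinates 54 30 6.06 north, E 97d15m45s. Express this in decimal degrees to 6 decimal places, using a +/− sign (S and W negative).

54.501683, 97.262500

Latitude: 30′ + 6.06″ = 30.10100′; 54 + 30.10100/60 = 54.5016833
N → positive
Lon: 97° + 15/60 + 45/3600 = 97 + 0.250000 + 0.012500 = 97.2625000
E → positive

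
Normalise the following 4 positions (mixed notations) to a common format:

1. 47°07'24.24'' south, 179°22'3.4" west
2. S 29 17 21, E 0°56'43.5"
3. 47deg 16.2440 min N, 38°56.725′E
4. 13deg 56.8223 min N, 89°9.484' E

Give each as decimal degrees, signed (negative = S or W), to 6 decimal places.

1. -47.123400, -179.367611
2. -29.289167, 0.945417
3. 47.270733, 38.945417
4. 13.947038, 89.158067

Point 1:
  Lat: 7′ + 24.24″ = 7.40400′; 47 + 7.40400/60 = 47.1234000
  S ⇒ negate
  Longitude: 179 + 22/60 + 3.4/3600 = 179.3676111
  hemisphere W, so the sign is −
Point 2:
  Lat: 29 + 17/60 + 21/3600 = 29.2891667
  S → negative
  λ: 0 + 56/60 + 43.5/3600 = 0.9454167
  E ⇒ keep positive
Point 3:
  Lat: 16.244′ = 0.270733°; total 47.2707333
  N ⇒ keep positive
  Longitude: 38 + 56.725/60 = 38.9454167
  E ⇒ keep positive
Point 4:
  φ: 56.8223′ = 0.947038°; total 13.9470383
  N → positive
  λ: 89 + 9.484/60 = 89.1580667
  E → positive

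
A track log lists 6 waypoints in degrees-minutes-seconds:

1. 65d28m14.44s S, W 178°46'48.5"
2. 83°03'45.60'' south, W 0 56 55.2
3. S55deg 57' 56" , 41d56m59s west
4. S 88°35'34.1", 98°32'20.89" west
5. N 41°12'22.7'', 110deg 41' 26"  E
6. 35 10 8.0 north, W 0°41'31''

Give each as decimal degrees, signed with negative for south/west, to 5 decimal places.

Point 1:
  φ: 65° + 28/60 + 14.44/3600 = 65 + 0.466667 + 0.004011 = 65.470678
  hemisphere S, so the sign is −
  Lon: 178° + 46/60 + 48.5/3600 = 178 + 0.766667 + 0.013472 = 178.780139
  W → negative
Point 2:
  φ: 83 + 3/60 + 45.6/3600 = 83.062667
  hemisphere S, so the sign is −
  λ: 0° + 56/60 + 55.2/3600 = 0 + 0.933333 + 0.015333 = 0.948667
  W ⇒ negate
Point 3:
  Latitude: 57′ + 56″ = 57.93333′; 55 + 57.93333/60 = 55.965556
  S → negative
  Longitude: 56′ + 59″ = 56.98333′; 41 + 56.98333/60 = 41.949722
  W → negative
Point 4:
  Lat: 88° + 35/60 + 34.1/3600 = 88 + 0.583333 + 0.009472 = 88.592806
  S → negative
  Lon: 98 + 32/60 + 20.89/3600 = 98.539136
  W → negative
Point 5:
  Latitude: 12′ + 22.7″ = 12.37833′; 41 + 12.37833/60 = 41.206306
  N → positive
  Longitude: 110 + 41/60 + 26/3600 = 110.690556
  E ⇒ keep positive
Point 6:
  Lat: 10′ + 8″ = 10.13333′; 35 + 10.13333/60 = 35.168889
  N → positive
  λ: 0° + 41/60 + 31/3600 = 0 + 0.683333 + 0.008611 = 0.691944
  W ⇒ negate

1. -65.47068, -178.78014
2. -83.06267, -0.94867
3. -55.96556, -41.94972
4. -88.59281, -98.53914
5. 41.20631, 110.69056
6. 35.16889, -0.69194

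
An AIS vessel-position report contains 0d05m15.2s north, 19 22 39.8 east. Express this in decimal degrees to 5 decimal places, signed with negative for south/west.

Lat: 0° + 5/60 + 15.2/3600 = 0 + 0.083333 + 0.004222 = 0.087556
N → positive
Longitude: 19 + 22/60 + 39.8/3600 = 19.377722
E → positive

0.08756, 19.37772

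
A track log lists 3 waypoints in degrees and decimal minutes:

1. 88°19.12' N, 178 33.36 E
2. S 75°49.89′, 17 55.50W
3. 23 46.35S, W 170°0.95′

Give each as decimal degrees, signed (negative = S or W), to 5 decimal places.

Point 1:
  Latitude: 88 + 19.12/60 = 88.318667
  N → positive
  λ: 33.36′ = 0.556000°; total 178.556000
  E ⇒ keep positive
Point 2:
  Latitude: 75 + 49.89/60 = 75.831500
  hemisphere S, so the sign is −
  Lon: 55.5′ = 0.925000°; total 17.925000
  W ⇒ negate
Point 3:
  Latitude: 46.35′ = 0.772500°; total 23.772500
  hemisphere S, so the sign is −
  Longitude: 170 + 0.95/60 = 170.015833
  W → negative

1. 88.31867, 178.55600
2. -75.83150, -17.92500
3. -23.77250, -170.01583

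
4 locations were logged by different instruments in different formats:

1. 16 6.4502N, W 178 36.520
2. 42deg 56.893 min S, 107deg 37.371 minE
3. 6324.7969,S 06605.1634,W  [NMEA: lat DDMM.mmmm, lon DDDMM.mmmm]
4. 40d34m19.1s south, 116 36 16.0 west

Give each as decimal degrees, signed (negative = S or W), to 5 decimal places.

1. 16.10750, -178.60867
2. -42.94822, 107.62285
3. -63.41328, -66.08606
4. -40.57197, -116.60444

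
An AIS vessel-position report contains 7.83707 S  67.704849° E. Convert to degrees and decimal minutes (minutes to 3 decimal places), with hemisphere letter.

7° 50.224′ S, 67° 42.291′ E

Latitude: minutes = (7.837070 − 7) × 60 = 50.22420
Longitude: minutes = (67.704849 − 67) × 60 = 42.29094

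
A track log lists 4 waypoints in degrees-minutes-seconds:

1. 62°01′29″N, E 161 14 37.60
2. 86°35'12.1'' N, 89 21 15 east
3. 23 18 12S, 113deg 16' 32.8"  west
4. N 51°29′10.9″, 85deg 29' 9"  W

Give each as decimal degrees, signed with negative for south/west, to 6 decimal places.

Point 1:
  φ: 1′ + 29″ = 1.48333′; 62 + 1.48333/60 = 62.0247222
  N ⇒ keep positive
  Lon: 161 + 14/60 + 37.6/3600 = 161.2437778
  E → positive
Point 2:
  φ: 35′ + 12.1″ = 35.20167′; 86 + 35.20167/60 = 86.5866944
  N ⇒ keep positive
  λ: 89 + 21/60 + 15/3600 = 89.3541667
  E ⇒ keep positive
Point 3:
  Latitude: 18′ + 12″ = 18.20000′; 23 + 18.20000/60 = 23.3033333
  hemisphere S, so the sign is −
  λ: 113° + 16/60 + 32.8/3600 = 113 + 0.266667 + 0.009111 = 113.2757778
  W → negative
Point 4:
  Lat: 29′ + 10.9″ = 29.18167′; 51 + 29.18167/60 = 51.4863611
  N ⇒ keep positive
  Lon: 29′ + 9″ = 29.15000′; 85 + 29.15000/60 = 85.4858333
  W ⇒ negate

1. 62.024722, 161.243778
2. 86.586694, 89.354167
3. -23.303333, -113.275778
4. 51.486361, -85.485833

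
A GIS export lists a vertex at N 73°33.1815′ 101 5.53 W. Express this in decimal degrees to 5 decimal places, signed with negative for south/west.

φ: 33.1815′ = 0.553025°; total 73.553025
N ⇒ keep positive
Lon: 101 + 5.53/60 = 101.092167
W ⇒ negate

73.55303, -101.09217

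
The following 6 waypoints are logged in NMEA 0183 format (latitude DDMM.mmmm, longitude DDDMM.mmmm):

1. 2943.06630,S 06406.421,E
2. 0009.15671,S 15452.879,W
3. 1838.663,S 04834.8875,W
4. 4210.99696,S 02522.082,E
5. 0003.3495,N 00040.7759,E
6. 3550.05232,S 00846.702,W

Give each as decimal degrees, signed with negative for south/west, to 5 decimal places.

1. -29.71777, 64.10702
2. -0.15261, -154.88132
3. -18.64438, -48.58146
4. -42.18328, 25.36803
5. 0.05583, 0.67960
6. -35.83421, -8.77837

Point 1:
  Latitude: degrees = first 2 digits = 29, minutes = 43.0663; 29 + 43.0663/60 = 29.717772
  S ⇒ negate
  Lon: split at 3 digits → 064° and 6.421′; 64 + 6.421/60 = 64.107017
  E → positive
Point 2:
  Latitude: degrees = first 2 digits = 0, minutes = 9.15671; 0 + 9.15671/60 = 0.152612
  S → negative
  Lon: degrees = first 3 digits = 154, minutes = 52.879; 154 + 52.879/60 = 154.881317
  hemisphere W, so the sign is −
Point 3:
  Lat: split at 2 digits → 18° and 38.663′; 18 + 38.663/60 = 18.644383
  S → negative
  λ: split at 3 digits → 048° and 34.8875′; 48 + 34.8875/60 = 48.581458
  W ⇒ negate
Point 4:
  Lat: degrees = first 2 digits = 42, minutes = 10.99696; 42 + 10.99696/60 = 42.183283
  S ⇒ negate
  Lon: degrees = first 3 digits = 25, minutes = 22.082; 25 + 22.082/60 = 25.368033
  E ⇒ keep positive
Point 5:
  Lat: degrees = first 2 digits = 0, minutes = 3.3495; 0 + 3.3495/60 = 0.055825
  N ⇒ keep positive
  Lon: degrees = first 3 digits = 0, minutes = 40.7759; 0 + 40.7759/60 = 0.679598
  E → positive
Point 6:
  Latitude: degrees = first 2 digits = 35, minutes = 50.05232; 35 + 50.05232/60 = 35.834205
  S ⇒ negate
  Longitude: split at 3 digits → 008° and 46.702′; 8 + 46.702/60 = 8.778367
  W → negative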